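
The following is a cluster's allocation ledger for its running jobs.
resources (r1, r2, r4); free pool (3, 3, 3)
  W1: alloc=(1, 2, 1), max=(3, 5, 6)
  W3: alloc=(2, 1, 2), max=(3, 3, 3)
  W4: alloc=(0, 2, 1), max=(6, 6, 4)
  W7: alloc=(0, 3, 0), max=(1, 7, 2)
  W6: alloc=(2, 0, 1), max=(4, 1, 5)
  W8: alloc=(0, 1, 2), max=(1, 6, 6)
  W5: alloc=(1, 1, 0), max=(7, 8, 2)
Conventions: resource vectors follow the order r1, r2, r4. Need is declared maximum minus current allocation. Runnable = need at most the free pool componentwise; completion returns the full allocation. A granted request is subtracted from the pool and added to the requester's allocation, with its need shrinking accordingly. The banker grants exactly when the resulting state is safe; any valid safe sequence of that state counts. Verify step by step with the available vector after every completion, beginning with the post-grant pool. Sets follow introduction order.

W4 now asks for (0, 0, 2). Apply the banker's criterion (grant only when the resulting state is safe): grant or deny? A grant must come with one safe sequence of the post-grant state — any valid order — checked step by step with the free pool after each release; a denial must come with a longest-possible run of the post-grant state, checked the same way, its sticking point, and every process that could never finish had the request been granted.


DENY: after the grant no complete ordering would exist.
Key observation: after W3, W7 the pool peaks at (5, 7, 3), and each blocked process is short somewhere: W1 on r4; W4 on r1; W6 on r4; W8 on r4; W5 on r1.
After a pretend grant, a maximal execution: W3, W7 — then nothing else fits. Check, step by step:
  pool = (3, 3, 1)
  W3 needs (1, 2, 1) <= (3, 3, 1) -> finishes; pool += (2, 1, 2) = (5, 4, 3)
  W7 needs (1, 4, 2) <= (5, 4, 3) -> finishes; pool += (0, 3, 0) = (5, 7, 3)
  W1 still needs (2, 3, 5) but only (5, 7, 3) is free — short on r4
  W4 still needs (6, 4, 1) but only (5, 7, 3) is free — short on r1
  W6 still needs (2, 1, 4) but only (5, 7, 3) is free — short on r4
  W8 still needs (1, 5, 4) but only (5, 7, 3) is free — short on r4
  W5 still needs (6, 7, 2) but only (5, 7, 3) is free — short on r1
Had the request been granted, W1, W4, W6, W8 and W5 could never finish.


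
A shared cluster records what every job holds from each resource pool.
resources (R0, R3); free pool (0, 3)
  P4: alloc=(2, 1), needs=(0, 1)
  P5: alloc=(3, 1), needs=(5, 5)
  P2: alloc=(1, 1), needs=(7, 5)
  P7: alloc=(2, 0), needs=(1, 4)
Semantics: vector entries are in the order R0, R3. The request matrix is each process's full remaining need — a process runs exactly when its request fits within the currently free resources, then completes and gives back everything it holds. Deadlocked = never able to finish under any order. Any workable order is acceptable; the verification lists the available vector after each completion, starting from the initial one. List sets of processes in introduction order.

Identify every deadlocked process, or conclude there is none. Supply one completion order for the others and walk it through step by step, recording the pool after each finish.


Deadlocked: P5 and P2.
Key observation: the pool after P4, P7 is (4, 4); every surviving request exceeds it in R0, so progress ends there.
The rest can finish in the order P4, P7. Step-by-step check:
  pool = (0, 3)
  run P4 (needs (0, 1), free (0, 3)); after release of (2, 1) the pool is (2, 4)
  run P7 (needs (1, 4), free (2, 4)); after release of (2, 0) the pool is (4, 4)
None of the blocked processes ever fits:
  blocked: P5 wants (5, 5), pool (4, 4) — not enough R0 and R3
  blocked: P2 wants (7, 5), pool (4, 4) — not enough R0 and R3


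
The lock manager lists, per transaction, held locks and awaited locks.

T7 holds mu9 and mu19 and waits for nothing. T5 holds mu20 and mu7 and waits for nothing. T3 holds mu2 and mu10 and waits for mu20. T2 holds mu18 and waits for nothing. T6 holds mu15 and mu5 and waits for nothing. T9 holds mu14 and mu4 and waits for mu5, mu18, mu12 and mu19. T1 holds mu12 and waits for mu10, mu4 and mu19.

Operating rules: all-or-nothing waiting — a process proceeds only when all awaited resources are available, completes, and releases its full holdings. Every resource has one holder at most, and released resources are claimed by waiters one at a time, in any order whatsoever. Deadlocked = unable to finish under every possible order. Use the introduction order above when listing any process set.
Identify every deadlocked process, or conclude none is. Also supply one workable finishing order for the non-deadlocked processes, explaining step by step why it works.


Deadlocked: T9 and T1.
Key observation: the cycle T9 -> T1 -> T9 can never break — each member waits on the next; no other process is dragged down with it.
One completion order for the rest: T6, T5, T2, T7, T3.
Check, step by step:
  T6: no waits; runs immediately, freeing mu15 and mu5
  T5: no waits; runs immediately, freeing mu20 and mu7
  T2: no waits; runs immediately, freeing mu18
  T7: no waits; runs immediately, freeing mu9 and mu19
  T3: everything it awaited (mu20) is free; runs, freeing mu2 and mu10


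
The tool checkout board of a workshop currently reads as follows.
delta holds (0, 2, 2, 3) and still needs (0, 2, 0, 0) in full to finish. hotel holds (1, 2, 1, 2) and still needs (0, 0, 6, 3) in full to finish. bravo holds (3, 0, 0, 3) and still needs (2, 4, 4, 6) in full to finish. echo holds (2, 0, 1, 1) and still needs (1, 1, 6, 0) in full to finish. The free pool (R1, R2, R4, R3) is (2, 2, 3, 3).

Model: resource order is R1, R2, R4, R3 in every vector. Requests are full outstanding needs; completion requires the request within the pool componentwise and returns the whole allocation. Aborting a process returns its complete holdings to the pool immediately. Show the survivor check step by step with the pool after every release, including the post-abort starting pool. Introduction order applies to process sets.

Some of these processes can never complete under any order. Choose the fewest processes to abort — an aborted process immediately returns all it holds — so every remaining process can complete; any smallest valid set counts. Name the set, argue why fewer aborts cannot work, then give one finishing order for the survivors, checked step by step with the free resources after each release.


Abort hotel.
Key observation: echo could never have finished before the abort; with (1, 2, 1, 2) returned by hotel, it fits at step 2.
Why nothing smaller works: aborting no one leaves the state deadlocked as given.
The survivors complete as delta, echo, bravo. Check, step by step (starting from the post-abort pool):
  pool = (3, 4, 4, 5)
  delta needs (0, 2, 0, 0) <= (3, 4, 4, 5) -> finishes; pool += (0, 2, 2, 3) = (3, 6, 6, 8)
  echo needs (1, 1, 6, 0) <= (3, 6, 6, 8) -> finishes; pool += (2, 0, 1, 1) = (5, 6, 7, 9)
  bravo needs (2, 4, 4, 6) <= (5, 6, 7, 9) -> finishes; pool += (3, 0, 0, 3) = (8, 6, 7, 12)


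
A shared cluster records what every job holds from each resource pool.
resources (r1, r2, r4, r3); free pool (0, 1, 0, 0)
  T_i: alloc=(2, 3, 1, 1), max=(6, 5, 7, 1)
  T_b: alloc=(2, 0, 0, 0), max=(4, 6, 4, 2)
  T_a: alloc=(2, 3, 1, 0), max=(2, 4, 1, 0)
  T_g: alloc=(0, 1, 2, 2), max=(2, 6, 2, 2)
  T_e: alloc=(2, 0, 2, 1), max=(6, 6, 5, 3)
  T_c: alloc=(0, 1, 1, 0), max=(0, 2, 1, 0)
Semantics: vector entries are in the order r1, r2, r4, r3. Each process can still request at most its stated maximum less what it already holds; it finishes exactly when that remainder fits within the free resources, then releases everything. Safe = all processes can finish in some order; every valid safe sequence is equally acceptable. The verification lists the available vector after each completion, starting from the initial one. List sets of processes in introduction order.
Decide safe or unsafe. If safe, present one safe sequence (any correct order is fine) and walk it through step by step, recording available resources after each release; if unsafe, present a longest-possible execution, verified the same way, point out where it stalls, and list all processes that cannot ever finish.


SAFE — a valid safe sequence is T_c, T_a, T_g, T_b, T_e, T_i.
Key observation: at T_c the run first touches a limit — (0, 1, 0, 0) against (0, 1, 0, 0), exact on a resource it actually requests.
Walking it through:
  pool = (0, 1, 0, 0)
  T_c needs (0, 1, 0, 0) <= (0, 1, 0, 0) -> finishes; pool += (0, 1, 1, 0) = (0, 2, 1, 0)
  T_a needs (0, 1, 0, 0) <= (0, 2, 1, 0) -> finishes; pool += (2, 3, 1, 0) = (2, 5, 2, 0)
  T_g needs (2, 5, 0, 0) <= (2, 5, 2, 0) -> finishes; pool += (0, 1, 2, 2) = (2, 6, 4, 2)
  T_b needs (2, 6, 4, 2) <= (2, 6, 4, 2) -> finishes; pool += (2, 0, 0, 0) = (4, 6, 4, 2)
  T_e needs (4, 6, 3, 2) <= (4, 6, 4, 2) -> finishes; pool += (2, 0, 2, 1) = (6, 6, 6, 3)
  T_i needs (4, 2, 6, 0) <= (6, 6, 6, 3) -> finishes; pool += (2, 3, 1, 1) = (8, 9, 7, 4)


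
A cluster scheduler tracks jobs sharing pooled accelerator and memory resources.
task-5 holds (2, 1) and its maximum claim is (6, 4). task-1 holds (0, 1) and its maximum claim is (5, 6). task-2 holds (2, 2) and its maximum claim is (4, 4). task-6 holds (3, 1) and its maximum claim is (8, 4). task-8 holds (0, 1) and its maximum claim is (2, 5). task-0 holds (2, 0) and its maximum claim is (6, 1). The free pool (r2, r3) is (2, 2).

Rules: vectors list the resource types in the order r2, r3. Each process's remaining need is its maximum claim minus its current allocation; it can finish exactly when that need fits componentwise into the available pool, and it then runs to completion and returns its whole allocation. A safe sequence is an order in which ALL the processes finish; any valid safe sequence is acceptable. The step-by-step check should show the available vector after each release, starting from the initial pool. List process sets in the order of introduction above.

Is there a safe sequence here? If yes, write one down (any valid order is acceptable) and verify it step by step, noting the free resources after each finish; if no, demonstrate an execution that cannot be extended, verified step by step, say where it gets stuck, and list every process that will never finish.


SAFE — a valid safe sequence is task-2, task-0, task-6, task-8, task-1, task-5.
Key observation: reading the order forward, task-2 is the first process whose need (2, 2) meets the free pool (2, 2) exactly on a resource it requests.
Check, step by step:
  pool = (2, 2)
  task-2 needs (2, 2) <= (2, 2) -> finishes; pool += (2, 2) = (4, 4)
  task-0 needs (4, 1) <= (4, 4) -> finishes; pool += (2, 0) = (6, 4)
  task-6 needs (5, 3) <= (6, 4) -> finishes; pool += (3, 1) = (9, 5)
  task-8 needs (2, 4) <= (9, 5) -> finishes; pool += (0, 1) = (9, 6)
  task-1 needs (5, 5) <= (9, 6) -> finishes; pool += (0, 1) = (9, 7)
  task-5 needs (4, 3) <= (9, 7) -> finishes; pool += (2, 1) = (11, 8)


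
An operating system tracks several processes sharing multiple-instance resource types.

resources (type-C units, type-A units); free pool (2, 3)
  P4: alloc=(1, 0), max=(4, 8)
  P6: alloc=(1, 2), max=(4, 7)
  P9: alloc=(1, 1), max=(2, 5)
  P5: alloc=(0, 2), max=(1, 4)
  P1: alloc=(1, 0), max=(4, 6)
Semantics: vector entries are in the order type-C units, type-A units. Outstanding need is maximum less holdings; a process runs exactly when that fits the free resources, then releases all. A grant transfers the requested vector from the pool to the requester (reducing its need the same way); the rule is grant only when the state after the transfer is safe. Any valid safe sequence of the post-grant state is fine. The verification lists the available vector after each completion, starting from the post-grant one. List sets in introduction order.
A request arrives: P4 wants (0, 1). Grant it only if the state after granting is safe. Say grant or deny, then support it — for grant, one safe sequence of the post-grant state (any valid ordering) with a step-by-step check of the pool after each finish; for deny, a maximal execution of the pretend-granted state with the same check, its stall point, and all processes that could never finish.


GRANT: granting preserves safety; a valid post-grant sequence is P5, P9, P6, P1, P4.
Key observation: the transfer keeps a workable pool ((2, 2)); P5 starts the safe sequence.
Verifying the post-grant state step by step:
  pool = (2, 2)
  P5: need (1, 2) fits (2, 2); releases (0, 2), pool now (2, 4)
  P9: need (1, 4) fits (2, 4); releases (1, 1), pool now (3, 5)
  P6: need (3, 5) fits (3, 5); releases (1, 2), pool now (4, 7)
  P1: need (3, 6) fits (4, 7); releases (1, 0), pool now (5, 7)
  P4: need (3, 7) fits (5, 7); releases (1, 1), pool now (6, 8)


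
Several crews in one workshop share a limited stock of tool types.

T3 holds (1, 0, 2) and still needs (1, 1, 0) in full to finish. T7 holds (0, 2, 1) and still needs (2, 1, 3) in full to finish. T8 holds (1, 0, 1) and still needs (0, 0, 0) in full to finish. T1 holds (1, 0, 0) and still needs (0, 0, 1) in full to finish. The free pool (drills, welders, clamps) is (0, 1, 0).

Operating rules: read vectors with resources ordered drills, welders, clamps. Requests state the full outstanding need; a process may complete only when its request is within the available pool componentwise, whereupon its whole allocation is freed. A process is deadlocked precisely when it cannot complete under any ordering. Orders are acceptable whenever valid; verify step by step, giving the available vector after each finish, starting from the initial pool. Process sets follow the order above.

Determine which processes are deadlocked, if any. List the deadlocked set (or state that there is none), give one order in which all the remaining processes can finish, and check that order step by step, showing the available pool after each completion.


No process is deadlocked.
Key observation: beginning at T8, releases accumulate fast enough that every process eventually fits.
One completion order for the rest: T8, T3, T1, T7. Check, step by step:
  pool = (0, 1, 0)
  T8: need (0, 0, 0) fits (0, 1, 0); releases (1, 0, 1), pool now (1, 1, 1)
  T3: need (1, 1, 0) fits (1, 1, 1); releases (1, 0, 2), pool now (2, 1, 3)
  T1: need (0, 0, 1) fits (2, 1, 3); releases (1, 0, 0), pool now (3, 1, 3)
  T7: need (2, 1, 3) fits (3, 1, 3); releases (0, 2, 1), pool now (3, 3, 4)


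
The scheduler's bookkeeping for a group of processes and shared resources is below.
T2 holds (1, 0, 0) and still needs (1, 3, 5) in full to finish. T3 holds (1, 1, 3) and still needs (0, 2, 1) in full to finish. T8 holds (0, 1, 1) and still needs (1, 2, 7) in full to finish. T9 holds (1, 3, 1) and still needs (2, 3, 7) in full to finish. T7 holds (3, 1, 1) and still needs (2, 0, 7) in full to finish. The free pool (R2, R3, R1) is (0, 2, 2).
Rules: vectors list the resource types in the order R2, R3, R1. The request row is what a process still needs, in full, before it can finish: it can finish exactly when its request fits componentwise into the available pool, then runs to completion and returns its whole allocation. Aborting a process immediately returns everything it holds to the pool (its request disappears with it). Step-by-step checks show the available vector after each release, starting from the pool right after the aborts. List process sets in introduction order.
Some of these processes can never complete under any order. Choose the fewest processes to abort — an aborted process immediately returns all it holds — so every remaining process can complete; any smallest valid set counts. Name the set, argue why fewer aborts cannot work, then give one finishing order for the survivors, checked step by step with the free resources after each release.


Minimum abort set: T8 and T9.
Key observation: before aborting T8 and T9, T7 was permanently blocked — no order could ever run it; afterwards it completes at step 2.
No one abort is enough; case by case: T2 alone leaves T8 blocked (short on R1); T3 alone leaves T8 blocked (short on R1); T8 alone leaves T9 blocked (short on R1); T9 alone leaves T8 blocked (short on R1); T7 alone leaves T8 blocked (short on R1).
Survivors finish in the order: T3, T7, T2. Step-by-step check (pool after the aborts first):
  pool = (1, 6, 4)
  T3 needs (0, 2, 1) <= (1, 6, 4) -> finishes; pool += (1, 1, 3) = (2, 7, 7)
  T7 needs (2, 0, 7) <= (2, 7, 7) -> finishes; pool += (3, 1, 1) = (5, 8, 8)
  T2 needs (1, 3, 5) <= (5, 8, 8) -> finishes; pool += (1, 0, 0) = (6, 8, 8)


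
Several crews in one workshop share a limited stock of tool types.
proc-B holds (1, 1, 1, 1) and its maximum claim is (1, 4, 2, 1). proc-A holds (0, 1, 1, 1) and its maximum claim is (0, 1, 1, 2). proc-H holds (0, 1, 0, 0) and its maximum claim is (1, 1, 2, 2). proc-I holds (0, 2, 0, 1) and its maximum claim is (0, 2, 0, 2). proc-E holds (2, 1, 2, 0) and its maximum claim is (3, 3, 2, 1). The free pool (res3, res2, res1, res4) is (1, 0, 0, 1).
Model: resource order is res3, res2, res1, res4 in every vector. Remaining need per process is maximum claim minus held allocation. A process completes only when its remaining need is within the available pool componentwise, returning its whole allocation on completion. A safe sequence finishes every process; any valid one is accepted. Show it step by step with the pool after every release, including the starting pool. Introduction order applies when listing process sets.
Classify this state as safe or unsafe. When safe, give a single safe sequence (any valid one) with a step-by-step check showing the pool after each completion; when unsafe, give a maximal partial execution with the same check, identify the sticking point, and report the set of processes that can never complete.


SAFE, for example via the order proc-A, proc-I, proc-B, proc-H, proc-E.
Key observation: at proc-A the run first touches a limit — (0, 0, 0, 1) against (1, 0, 0, 1), exact on a resource it actually requests.
Walking it through:
  pool = (1, 0, 0, 1)
  proc-A needs (0, 0, 0, 1) <= (1, 0, 0, 1) -> finishes; pool += (0, 1, 1, 1) = (1, 1, 1, 2)
  proc-I needs (0, 0, 0, 1) <= (1, 1, 1, 2) -> finishes; pool += (0, 2, 0, 1) = (1, 3, 1, 3)
  proc-B needs (0, 3, 1, 0) <= (1, 3, 1, 3) -> finishes; pool += (1, 1, 1, 1) = (2, 4, 2, 4)
  proc-H needs (1, 0, 2, 2) <= (2, 4, 2, 4) -> finishes; pool += (0, 1, 0, 0) = (2, 5, 2, 4)
  proc-E needs (1, 2, 0, 1) <= (2, 5, 2, 4) -> finishes; pool += (2, 1, 2, 0) = (4, 6, 4, 4)


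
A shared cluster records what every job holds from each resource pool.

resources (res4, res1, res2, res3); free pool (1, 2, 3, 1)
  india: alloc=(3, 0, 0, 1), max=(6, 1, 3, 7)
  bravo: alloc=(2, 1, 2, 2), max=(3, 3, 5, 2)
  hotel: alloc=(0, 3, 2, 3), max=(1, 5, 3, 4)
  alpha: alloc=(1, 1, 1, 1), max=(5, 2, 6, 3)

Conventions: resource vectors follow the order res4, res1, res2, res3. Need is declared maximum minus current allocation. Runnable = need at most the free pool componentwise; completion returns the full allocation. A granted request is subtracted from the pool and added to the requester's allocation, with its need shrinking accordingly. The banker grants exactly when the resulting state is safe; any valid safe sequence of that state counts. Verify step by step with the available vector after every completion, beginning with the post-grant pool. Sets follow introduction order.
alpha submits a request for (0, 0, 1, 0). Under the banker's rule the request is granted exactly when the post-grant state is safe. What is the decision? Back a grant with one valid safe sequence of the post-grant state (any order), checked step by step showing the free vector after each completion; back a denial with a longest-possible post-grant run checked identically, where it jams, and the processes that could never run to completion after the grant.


GRANT — the state after the grant stays safe, e.g. via hotel, bravo, india, alpha.
Key observation: granting shrinks the pool to (1, 2, 2, 1), yet hotel still fits and the chain goes through.
Step-by-step check of the post-grant state:
  pool = (1, 2, 2, 1)
  run hotel (needs (1, 2, 1, 1), free (1, 2, 2, 1)); after release of (0, 3, 2, 3) the pool is (1, 5, 4, 4)
  run bravo (needs (1, 2, 3, 0), free (1, 5, 4, 4)); after release of (2, 1, 2, 2) the pool is (3, 6, 6, 6)
  run india (needs (3, 1, 3, 6), free (3, 6, 6, 6)); after release of (3, 0, 0, 1) the pool is (6, 6, 6, 7)
  run alpha (needs (4, 1, 4, 2), free (6, 6, 6, 7)); after release of (1, 1, 2, 1) the pool is (7, 7, 8, 8)


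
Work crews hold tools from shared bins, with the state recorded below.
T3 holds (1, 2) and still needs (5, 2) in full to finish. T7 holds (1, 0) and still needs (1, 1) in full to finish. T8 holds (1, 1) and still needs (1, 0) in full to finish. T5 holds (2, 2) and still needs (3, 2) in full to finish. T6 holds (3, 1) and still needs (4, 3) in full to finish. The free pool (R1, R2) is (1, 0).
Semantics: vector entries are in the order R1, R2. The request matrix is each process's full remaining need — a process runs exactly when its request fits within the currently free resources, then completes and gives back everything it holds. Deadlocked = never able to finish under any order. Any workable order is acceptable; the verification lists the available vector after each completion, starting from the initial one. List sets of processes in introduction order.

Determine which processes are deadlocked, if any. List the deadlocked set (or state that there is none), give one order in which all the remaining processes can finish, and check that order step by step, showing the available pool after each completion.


Deadlocked: T3, T5 and T6.
Key observation: no order helps: past T8, T7, the free pool tops out at (3, 1), below what each blocked process needs in R2.
The rest can finish in the order T8, T7. Verifying each step:
  pool = (1, 0)
  T8 needs (1, 0) <= (1, 0) -> finishes; pool += (1, 1) = (2, 1)
  T7 needs (1, 1) <= (2, 1) -> finishes; pool += (1, 0) = (3, 1)
The blocked processes can never fit:
  T3 still needs (5, 2) but only (3, 1) is free — short on R1 and R2
  T5 still needs (3, 2) but only (3, 1) is free — short on R2
  T6 still needs (4, 3) but only (3, 1) is free — short on R1 and R2


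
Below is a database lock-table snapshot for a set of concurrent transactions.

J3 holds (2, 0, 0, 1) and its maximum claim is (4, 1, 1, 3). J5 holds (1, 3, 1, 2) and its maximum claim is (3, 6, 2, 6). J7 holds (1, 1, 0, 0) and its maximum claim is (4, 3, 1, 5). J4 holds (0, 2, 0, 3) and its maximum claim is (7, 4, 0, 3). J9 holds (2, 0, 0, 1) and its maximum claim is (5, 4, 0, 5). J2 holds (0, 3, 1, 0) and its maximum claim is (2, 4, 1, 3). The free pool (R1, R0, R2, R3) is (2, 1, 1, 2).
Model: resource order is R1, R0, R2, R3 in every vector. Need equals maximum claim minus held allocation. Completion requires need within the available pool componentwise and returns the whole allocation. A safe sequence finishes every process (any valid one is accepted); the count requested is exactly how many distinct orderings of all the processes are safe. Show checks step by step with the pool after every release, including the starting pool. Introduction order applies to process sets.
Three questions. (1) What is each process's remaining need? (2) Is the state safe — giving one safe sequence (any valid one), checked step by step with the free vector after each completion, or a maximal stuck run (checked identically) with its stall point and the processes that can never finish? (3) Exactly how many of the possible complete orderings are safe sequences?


(1) Outstanding need per process (order R1, R0, R2, R3):
  J3: (2, 1, 1, 2)
  J5: (2, 3, 1, 4)
  J7: (3, 2, 1, 5)
  J4: (7, 2, 0, 0)
  J9: (3, 4, 0, 4)
  J2: (2, 1, 0, 3)
(2) UNSAFE.
Key observation: after J3, J2 the pool peaks at (4, 4, 2, 3), and each blocked process is short somewhere: J5 on R3; J7 on R3; J4 on R1; J9 on R3.
A maximal execution: J3, J2 — then nothing else fits. Walking it through:
  pool = (2, 1, 1, 2)
  J3: need (2, 1, 1, 2) fits (2, 1, 1, 2); releases (2, 0, 0, 1), pool now (4, 1, 1, 3)
  J2: need (2, 1, 0, 3) fits (4, 1, 1, 3); releases (0, 3, 1, 0), pool now (4, 4, 2, 3)
  blocked: J5 wants (2, 3, 1, 4), pool (4, 4, 2, 3) — not enough R3
  blocked: J7 wants (3, 2, 1, 5), pool (4, 4, 2, 3) — not enough R3
  blocked: J4 wants (7, 2, 0, 0), pool (4, 4, 2, 3) — not enough R1
  blocked: J9 wants (3, 4, 0, 4), pool (4, 4, 2, 3) — not enough R3
Permanently blocked: J5, J7, J4 and J9.
(3) Exactly 0 of the possible complete orderings are safe sequences.


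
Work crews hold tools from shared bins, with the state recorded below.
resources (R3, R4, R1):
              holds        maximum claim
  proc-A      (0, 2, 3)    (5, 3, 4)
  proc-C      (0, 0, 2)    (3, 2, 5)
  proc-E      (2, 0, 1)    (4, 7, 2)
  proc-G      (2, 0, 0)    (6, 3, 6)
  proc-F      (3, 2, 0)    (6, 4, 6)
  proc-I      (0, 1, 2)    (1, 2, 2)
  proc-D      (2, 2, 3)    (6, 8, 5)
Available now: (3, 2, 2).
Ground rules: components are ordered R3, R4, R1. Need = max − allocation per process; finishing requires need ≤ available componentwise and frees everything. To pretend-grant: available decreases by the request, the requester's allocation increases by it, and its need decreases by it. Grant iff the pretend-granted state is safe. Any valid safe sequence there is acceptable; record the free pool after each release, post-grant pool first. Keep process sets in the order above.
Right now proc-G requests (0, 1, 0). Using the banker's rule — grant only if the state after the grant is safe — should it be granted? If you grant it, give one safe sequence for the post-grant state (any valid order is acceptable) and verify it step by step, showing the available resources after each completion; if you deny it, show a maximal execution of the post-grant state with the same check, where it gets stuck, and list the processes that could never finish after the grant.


GRANT — the state after the grant stays safe, e.g. via proc-I, proc-C, proc-F, proc-G, proc-A, proc-D, proc-E.
Key observation: (3, 1, 2) free after granting still covers proc-I first, and each release covers the next.
Verifying the post-grant state step by step:
  pool = (3, 1, 2)
  run proc-I (needs (1, 1, 0), free (3, 1, 2)); after release of (0, 1, 2) the pool is (3, 2, 4)
  run proc-C (needs (3, 2, 3), free (3, 2, 4)); after release of (0, 0, 2) the pool is (3, 2, 6)
  run proc-F (needs (3, 2, 6), free (3, 2, 6)); after release of (3, 2, 0) the pool is (6, 4, 6)
  run proc-G (needs (4, 2, 6), free (6, 4, 6)); after release of (2, 1, 0) the pool is (8, 5, 6)
  run proc-A (needs (5, 1, 1), free (8, 5, 6)); after release of (0, 2, 3) the pool is (8, 7, 9)
  run proc-D (needs (4, 6, 2), free (8, 7, 9)); after release of (2, 2, 3) the pool is (10, 9, 12)
  run proc-E (needs (2, 7, 1), free (10, 9, 12)); after release of (2, 0, 1) the pool is (12, 9, 13)


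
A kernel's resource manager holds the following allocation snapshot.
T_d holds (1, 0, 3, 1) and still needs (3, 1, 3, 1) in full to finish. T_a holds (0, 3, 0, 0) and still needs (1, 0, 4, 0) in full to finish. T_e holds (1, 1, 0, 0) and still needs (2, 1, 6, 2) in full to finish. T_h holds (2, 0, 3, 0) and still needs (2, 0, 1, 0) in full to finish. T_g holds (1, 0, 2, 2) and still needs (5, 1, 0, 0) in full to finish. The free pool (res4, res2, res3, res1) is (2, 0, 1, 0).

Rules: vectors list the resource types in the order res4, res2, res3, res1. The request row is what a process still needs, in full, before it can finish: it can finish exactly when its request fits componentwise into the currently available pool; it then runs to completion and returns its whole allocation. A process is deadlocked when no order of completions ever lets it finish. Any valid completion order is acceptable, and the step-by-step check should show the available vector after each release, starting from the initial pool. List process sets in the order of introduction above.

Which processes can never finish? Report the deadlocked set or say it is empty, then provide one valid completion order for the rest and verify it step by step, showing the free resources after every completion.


The deadlocked set is T_d, T_e and T_g.
Key observation: after T_h, T_a the pool peaks at (4, 3, 4, 0), and each blocked process is short somewhere: T_d on res1; T_e on res3, res1; T_g on res4.
The rest can finish in the order T_h, T_a. Verifying each step:
  pool = (2, 0, 1, 0)
  run T_h (needs (2, 0, 1, 0), free (2, 0, 1, 0)); after release of (2, 0, 3, 0) the pool is (4, 0, 4, 0)
  run T_a (needs (1, 0, 4, 0), free (4, 0, 4, 0)); after release of (0, 3, 0, 0) the pool is (4, 3, 4, 0)
The stuck group stays short no matter what:
  T_d still needs (3, 1, 3, 1) but only (4, 3, 4, 0) is free — short on res1
  T_e still needs (2, 1, 6, 2) but only (4, 3, 4, 0) is free — short on res3 and res1
  T_g still needs (5, 1, 0, 0) but only (4, 3, 4, 0) is free — short on res4


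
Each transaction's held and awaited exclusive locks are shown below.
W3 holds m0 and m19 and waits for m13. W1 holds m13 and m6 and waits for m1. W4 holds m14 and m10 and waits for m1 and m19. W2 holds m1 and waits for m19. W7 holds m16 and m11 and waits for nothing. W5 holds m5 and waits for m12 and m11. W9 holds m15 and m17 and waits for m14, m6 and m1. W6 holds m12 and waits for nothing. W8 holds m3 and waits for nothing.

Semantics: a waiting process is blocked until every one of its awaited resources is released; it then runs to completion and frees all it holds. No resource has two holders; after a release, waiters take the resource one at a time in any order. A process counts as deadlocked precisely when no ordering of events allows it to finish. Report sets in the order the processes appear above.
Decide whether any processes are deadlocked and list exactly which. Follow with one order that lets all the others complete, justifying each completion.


Deadlocked set: W3, W1, W4, W2 and W9.
Key observation: the waits loop around W3 -> W1 -> W2 -> W3 with no way out; W4 and W9 wait into the deadlock from upstream.
The rest can finish in the order W6, W7, W5, W8.
Check, step by step:
  W6: no waits; runs immediately, freeing m12
  W7: no waits; runs immediately, freeing m16 and m11
  W5 waits on m12 and m11 — all released -> runs and releases m5
  W8: no waits; runs immediately, freeing m3


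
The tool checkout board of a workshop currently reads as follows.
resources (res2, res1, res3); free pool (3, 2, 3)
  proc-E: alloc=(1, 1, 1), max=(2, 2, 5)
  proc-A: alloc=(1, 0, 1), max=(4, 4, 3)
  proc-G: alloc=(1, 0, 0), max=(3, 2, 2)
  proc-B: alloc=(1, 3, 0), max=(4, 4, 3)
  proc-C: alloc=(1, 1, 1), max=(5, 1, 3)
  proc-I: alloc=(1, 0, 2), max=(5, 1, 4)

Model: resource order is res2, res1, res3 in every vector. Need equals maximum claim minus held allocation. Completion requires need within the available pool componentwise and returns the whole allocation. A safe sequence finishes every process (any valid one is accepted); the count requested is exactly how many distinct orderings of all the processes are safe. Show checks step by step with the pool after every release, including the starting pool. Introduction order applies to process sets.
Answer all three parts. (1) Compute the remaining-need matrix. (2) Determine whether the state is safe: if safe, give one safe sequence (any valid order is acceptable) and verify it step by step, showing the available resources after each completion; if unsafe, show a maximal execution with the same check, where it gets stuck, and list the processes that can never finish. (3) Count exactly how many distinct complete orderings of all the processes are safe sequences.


(1) Need matrix, components ordered res2, res1, res3:
  proc-E: (1, 1, 4)
  proc-A: (3, 4, 2)
  proc-G: (2, 2, 2)
  proc-B: (3, 1, 3)
  proc-C: (4, 0, 2)
  proc-I: (4, 1, 2)
(2) SAFE, for example via the order proc-G, proc-C, proc-B, proc-E, proc-I, proc-A.
Key observation: at proc-G the run first touches a limit — (2, 2, 2) against (3, 2, 3), exact on a resource it actually requests.
Verifying each step:
  pool = (3, 2, 3)
  proc-G needs (2, 2, 2) <= (3, 2, 3) -> finishes; pool += (1, 0, 0) = (4, 2, 3)
  proc-C needs (4, 0, 2) <= (4, 2, 3) -> finishes; pool += (1, 1, 1) = (5, 3, 4)
  proc-B needs (3, 1, 3) <= (5, 3, 4) -> finishes; pool += (1, 3, 0) = (6, 6, 4)
  proc-E needs (1, 1, 4) <= (6, 6, 4) -> finishes; pool += (1, 1, 1) = (7, 7, 5)
  proc-I needs (4, 1, 2) <= (7, 7, 5) -> finishes; pool += (1, 0, 2) = (8, 7, 7)
  proc-A needs (3, 4, 2) <= (8, 7, 7) -> finishes; pool += (1, 0, 1) = (9, 7, 8)
(3) Precisely 138 of the possible complete orderings are safe sequences.


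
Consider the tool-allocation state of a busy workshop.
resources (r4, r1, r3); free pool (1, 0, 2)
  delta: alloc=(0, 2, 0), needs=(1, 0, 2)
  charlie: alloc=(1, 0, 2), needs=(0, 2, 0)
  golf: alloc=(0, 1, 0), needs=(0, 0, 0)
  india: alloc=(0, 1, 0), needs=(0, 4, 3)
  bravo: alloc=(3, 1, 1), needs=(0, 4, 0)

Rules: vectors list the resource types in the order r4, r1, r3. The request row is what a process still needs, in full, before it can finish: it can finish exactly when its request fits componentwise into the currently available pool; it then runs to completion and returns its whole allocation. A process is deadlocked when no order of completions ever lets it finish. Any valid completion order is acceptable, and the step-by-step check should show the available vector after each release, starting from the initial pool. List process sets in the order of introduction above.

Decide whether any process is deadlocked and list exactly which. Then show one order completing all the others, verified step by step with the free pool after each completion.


Deadlocked set: india and bravo.
Key observation: no order helps: past golf, delta, charlie, the free pool tops out at (2, 3, 4), below what each blocked process needs in r1.
One completion order for the rest: golf, delta, charlie. Verifying each step:
  pool = (1, 0, 2)
  golf needs (0, 0, 0) <= (1, 0, 2) -> finishes; pool += (0, 1, 0) = (1, 1, 2)
  delta needs (1, 0, 2) <= (1, 1, 2) -> finishes; pool += (0, 2, 0) = (1, 3, 2)
  charlie needs (0, 2, 0) <= (1, 3, 2) -> finishes; pool += (1, 0, 2) = (2, 3, 4)
None of the blocked processes ever fits:
  india cannot run: need (0, 4, 3) vs free (2, 3, 4) (insufficient r1)
  bravo cannot run: need (0, 4, 0) vs free (2, 3, 4) (insufficient r1)


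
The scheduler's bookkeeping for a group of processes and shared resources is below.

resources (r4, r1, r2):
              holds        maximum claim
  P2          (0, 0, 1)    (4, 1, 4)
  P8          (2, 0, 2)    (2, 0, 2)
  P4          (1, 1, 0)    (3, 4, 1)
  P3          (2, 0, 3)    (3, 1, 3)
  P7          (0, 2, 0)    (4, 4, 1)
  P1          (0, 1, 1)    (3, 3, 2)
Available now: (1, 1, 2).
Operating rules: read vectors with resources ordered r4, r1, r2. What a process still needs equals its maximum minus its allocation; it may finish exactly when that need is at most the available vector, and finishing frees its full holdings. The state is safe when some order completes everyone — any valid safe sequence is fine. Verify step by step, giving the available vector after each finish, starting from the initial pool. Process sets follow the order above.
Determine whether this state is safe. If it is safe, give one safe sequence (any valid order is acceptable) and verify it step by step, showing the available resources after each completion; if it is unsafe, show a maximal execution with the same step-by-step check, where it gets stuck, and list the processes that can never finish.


UNSAFE — no complete ordering exists.
Key observation: the wall is r1: completing P3, P8, P2 brings the pool only to (5, 1, 8), and all the rest need more.
A maximal execution: P3, P8, P2 — then nothing else fits. Walking it through:
  pool = (1, 1, 2)
  P3: need (1, 1, 0) fits (1, 1, 2); releases (2, 0, 3), pool now (3, 1, 5)
  P8: need (0, 0, 0) fits (3, 1, 5); releases (2, 0, 2), pool now (5, 1, 7)
  P2: need (4, 1, 3) fits (5, 1, 7); releases (0, 0, 1), pool now (5, 1, 8)
  P4 still needs (2, 3, 1) but only (5, 1, 8) is free — short on r1
  P7 still needs (4, 2, 1) but only (5, 1, 8) is free — short on r1
  P1 still needs (3, 2, 1) but only (5, 1, 8) is free — short on r1
Permanently blocked: P4, P7 and P1.


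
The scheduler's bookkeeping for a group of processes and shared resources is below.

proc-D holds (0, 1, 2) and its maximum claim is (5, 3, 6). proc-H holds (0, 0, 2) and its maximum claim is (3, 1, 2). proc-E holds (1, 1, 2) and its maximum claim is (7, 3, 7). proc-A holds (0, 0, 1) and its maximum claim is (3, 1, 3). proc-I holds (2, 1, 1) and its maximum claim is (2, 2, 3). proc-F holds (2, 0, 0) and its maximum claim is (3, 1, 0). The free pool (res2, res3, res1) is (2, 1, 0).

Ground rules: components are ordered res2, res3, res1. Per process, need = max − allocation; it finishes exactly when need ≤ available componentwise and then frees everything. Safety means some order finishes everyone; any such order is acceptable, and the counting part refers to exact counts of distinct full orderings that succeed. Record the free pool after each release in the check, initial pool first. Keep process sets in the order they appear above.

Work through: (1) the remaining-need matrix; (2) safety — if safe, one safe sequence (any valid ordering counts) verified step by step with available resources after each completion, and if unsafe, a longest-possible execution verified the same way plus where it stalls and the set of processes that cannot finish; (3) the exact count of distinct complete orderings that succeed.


(1) Need matrix, components ordered res2, res3, res1:
  proc-D: (5, 2, 4)
  proc-H: (3, 1, 0)
  proc-E: (6, 2, 5)
  proc-A: (3, 1, 2)
  proc-I: (0, 1, 2)
  proc-F: (1, 1, 0)
(2) SAFE. One safe sequence: proc-F, proc-H, proc-I, proc-A, proc-D, proc-E.
Key observation: at proc-F the run first touches a limit — (1, 1, 0) against (2, 1, 0), exact on a resource it actually requests.
Step-by-step check:
  pool = (2, 1, 0)
  proc-F needs (1, 1, 0) <= (2, 1, 0) -> finishes; pool += (2, 0, 0) = (4, 1, 0)
  proc-H needs (3, 1, 0) <= (4, 1, 0) -> finishes; pool += (0, 0, 2) = (4, 1, 2)
  proc-I needs (0, 1, 2) <= (4, 1, 2) -> finishes; pool += (2, 1, 1) = (6, 2, 3)
  proc-A needs (3, 1, 2) <= (6, 2, 3) -> finishes; pool += (0, 0, 1) = (6, 2, 4)
  proc-D needs (5, 2, 4) <= (6, 2, 4) -> finishes; pool += (0, 1, 2) = (6, 3, 6)
  proc-E needs (6, 2, 5) <= (6, 3, 6) -> finishes; pool += (1, 1, 2) = (7, 4, 8)
(3) Exactly 2 of the possible complete orderings are safe sequences.


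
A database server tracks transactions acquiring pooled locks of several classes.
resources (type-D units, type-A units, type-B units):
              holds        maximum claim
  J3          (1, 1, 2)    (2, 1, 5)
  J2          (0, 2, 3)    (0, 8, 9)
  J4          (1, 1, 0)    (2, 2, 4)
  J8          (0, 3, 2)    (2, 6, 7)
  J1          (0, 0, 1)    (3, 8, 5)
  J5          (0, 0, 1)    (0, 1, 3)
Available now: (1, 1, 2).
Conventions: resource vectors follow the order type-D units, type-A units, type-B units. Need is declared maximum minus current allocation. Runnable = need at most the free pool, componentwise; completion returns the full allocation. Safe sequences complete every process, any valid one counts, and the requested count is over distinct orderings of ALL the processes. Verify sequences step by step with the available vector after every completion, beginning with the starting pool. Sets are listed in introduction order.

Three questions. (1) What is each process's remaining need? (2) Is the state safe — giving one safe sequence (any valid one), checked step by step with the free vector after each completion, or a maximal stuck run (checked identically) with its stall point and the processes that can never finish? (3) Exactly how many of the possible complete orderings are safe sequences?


(1) Outstanding need per process (order type-D units, type-A units, type-B units):
  J3: (1, 0, 3)
  J2: (0, 6, 6)
  J4: (1, 1, 4)
  J8: (2, 3, 5)
  J1: (3, 8, 4)
  J5: (0, 1, 2)
(2) SAFE, for example via the order J5, J3, J4, J8, J2, J1.
Key observation: the order's first zero-slack moment is J5 ((0, 1, 2) needed, (1, 1, 2) free — a requested resource with nothing to spare).
Step-by-step check:
  pool = (1, 1, 2)
  J5: need (0, 1, 2) fits (1, 1, 2); releases (0, 0, 1), pool now (1, 1, 3)
  J3: need (1, 0, 3) fits (1, 1, 3); releases (1, 1, 2), pool now (2, 2, 5)
  J4: need (1, 1, 4) fits (2, 2, 5); releases (1, 1, 0), pool now (3, 3, 5)
  J8: need (2, 3, 5) fits (3, 3, 5); releases (0, 3, 2), pool now (3, 6, 7)
  J2: need (0, 6, 6) fits (3, 6, 7); releases (0, 2, 3), pool now (3, 8, 10)
  J1: need (3, 8, 4) fits (3, 8, 10); releases (0, 0, 1), pool now (3, 8, 11)
(3) Exactly 1 of the possible complete orderings is a safe sequence.
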